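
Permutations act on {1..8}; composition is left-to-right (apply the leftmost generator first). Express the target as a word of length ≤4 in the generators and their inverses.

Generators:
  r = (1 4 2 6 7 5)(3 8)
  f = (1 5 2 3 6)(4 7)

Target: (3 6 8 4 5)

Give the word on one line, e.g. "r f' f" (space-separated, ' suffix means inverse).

  after r': (1 5 7 6 2 4)(3 8)
  after f: (1 2 7)(3 8 6)(4 5)
  after r: (1 6 8 7 4)(2 5)
  after f: (3 6 8 4 5)

r' f r f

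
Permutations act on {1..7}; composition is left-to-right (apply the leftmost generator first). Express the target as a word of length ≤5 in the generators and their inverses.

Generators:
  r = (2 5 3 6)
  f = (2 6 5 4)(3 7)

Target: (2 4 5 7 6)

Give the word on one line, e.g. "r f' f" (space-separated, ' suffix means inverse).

r' r' r' f r

  after r': (2 6 3 5)
  after r': (2 3)(5 6)
  after r': (2 5 3 6)
  after f: (2 4)(3 5 7)
  after r: (2 4 5 7 6)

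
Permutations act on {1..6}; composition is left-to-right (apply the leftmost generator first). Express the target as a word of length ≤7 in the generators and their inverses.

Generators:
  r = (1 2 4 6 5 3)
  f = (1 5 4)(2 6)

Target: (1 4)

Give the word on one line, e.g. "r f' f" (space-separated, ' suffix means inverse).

  after f: (1 5 4)(2 6)
  after f: (1 4 5)
  after r': (1 2)(3 5)(4 6)
  after f': (1 6 5 3)(2 4)
  after r': (1 4)

f f r' f' r'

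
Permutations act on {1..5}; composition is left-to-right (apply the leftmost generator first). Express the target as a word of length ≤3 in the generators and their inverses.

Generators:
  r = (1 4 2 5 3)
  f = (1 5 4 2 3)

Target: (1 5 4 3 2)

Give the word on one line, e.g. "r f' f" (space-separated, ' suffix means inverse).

r' r'

  after r': (1 3 5 2 4)
  after r': (1 5 4 3 2)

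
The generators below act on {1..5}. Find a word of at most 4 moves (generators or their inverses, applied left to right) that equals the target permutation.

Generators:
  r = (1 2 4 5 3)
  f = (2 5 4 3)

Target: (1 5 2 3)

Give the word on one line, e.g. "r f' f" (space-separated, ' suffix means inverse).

  after r: (1 2 4 5 3)
  after f': (1 3)(2 5 4)
  after f': (1 4 3)
  after f': (1 5 2 3)

r f' f' f'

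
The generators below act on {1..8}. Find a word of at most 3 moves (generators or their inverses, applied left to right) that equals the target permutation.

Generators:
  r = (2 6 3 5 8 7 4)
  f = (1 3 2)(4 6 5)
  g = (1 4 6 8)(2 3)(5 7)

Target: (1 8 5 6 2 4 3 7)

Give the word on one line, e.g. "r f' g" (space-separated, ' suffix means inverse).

r g'

  after r: (2 6 3 5 8 7 4)
  after g': (1 8 5 6 2 4 3 7)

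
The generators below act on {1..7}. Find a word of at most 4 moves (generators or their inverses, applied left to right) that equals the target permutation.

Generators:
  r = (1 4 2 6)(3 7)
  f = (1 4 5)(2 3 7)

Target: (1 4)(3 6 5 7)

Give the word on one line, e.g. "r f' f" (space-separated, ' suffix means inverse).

  after f: (1 4 5)(2 3 7)
  after f: (1 5 4)(2 7 3)
  after r: (1 5 2 3 6)
  after f': (1 4)(3 6 5 7)

f f r f'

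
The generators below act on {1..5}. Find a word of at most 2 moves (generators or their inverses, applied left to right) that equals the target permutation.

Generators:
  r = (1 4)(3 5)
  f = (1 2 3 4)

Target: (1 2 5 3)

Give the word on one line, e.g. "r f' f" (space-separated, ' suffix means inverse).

  after f: (1 2 3 4)
  after r: (1 2 5 3)

f r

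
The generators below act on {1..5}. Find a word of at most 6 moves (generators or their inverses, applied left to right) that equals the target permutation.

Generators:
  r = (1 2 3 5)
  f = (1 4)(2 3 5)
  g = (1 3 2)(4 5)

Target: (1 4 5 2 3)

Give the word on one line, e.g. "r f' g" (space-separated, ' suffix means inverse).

g' r f g'

  after g': (1 2 3)(4 5)
  after r: (1 3 2 5 4)
  after f: (1 5)
  after g': (1 4 5 2 3)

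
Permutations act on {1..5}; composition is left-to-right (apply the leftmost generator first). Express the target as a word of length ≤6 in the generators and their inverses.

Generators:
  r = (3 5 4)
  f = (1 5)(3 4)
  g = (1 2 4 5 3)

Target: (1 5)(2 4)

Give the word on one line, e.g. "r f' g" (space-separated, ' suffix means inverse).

  after r': (3 4 5)
  after f: (1 5 4)
  after r: (1 4)(3 5)
  after g: (1 5)(2 4)

r' f r g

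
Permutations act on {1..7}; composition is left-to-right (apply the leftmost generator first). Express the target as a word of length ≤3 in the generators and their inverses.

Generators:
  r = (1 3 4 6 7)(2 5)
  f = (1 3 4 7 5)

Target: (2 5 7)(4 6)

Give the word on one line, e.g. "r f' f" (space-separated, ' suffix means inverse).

  after f: (1 3 4 7 5)
  after r': (2 5 7)(4 6)

f r'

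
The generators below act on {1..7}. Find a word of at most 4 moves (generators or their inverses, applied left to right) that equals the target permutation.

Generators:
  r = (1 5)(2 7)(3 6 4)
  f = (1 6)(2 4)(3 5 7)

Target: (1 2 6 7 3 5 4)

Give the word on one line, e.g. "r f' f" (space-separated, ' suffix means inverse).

r f r

  after r: (1 5)(2 7)(3 6 4)
  after f: (1 7 4 5 6 2 3)
  after r: (1 2 6 7 3 5 4)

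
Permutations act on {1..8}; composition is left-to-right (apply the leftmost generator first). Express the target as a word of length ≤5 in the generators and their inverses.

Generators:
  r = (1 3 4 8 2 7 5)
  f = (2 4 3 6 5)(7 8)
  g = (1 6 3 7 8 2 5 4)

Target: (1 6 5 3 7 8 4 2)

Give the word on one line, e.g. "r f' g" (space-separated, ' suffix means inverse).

  after r: (1 3 4 8 2 7 5)
  after g': (1 6)(2 3 5 4 7)
  after r': (1 6 5 3 7 8 4 2)

r g' r'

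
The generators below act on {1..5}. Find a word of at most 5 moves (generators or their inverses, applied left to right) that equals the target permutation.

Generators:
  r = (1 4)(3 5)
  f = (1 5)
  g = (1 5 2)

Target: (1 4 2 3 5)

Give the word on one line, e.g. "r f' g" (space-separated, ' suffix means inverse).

f' g' r' f g

  after f': (1 5)
  after g': (2 5)
  after r': (1 4)(2 3 5)
  after f: (1 4 5 2 3)
  after g: (1 4 2 3 5)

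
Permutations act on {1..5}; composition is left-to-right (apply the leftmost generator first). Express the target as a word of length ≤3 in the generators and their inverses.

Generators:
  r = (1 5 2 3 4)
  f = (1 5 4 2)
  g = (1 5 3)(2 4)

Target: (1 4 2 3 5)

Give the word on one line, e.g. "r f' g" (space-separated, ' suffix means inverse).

r' g f'

  after r': (1 4 3 2 5)
  after g: (1 2 3 4)
  after f': (1 4 2 3 5)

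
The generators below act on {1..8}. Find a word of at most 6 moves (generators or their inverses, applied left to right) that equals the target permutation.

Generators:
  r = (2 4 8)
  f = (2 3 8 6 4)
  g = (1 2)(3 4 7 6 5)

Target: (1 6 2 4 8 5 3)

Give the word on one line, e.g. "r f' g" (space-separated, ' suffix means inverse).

  after g: (1 2)(3 4 7 6 5)
  after f: (1 3 2)(4 7)(5 8 6)
  after g: (1 4 6 3)(5 8)
  after f': (1 6 2 4 8 5 3)

g f g f'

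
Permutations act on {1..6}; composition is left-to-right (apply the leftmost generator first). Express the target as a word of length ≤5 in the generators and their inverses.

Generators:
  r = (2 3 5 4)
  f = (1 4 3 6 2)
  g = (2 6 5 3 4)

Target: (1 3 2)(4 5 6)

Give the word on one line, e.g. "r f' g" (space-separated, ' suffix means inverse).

  after f: (1 4 3 6 2)
  after r: (1 2)(3 6)(4 5)
  after g: (1 6 4 3 5 2)
  after g: (1 5 6 2)
  after r': (1 3 2)(4 5 6)

f r g g r'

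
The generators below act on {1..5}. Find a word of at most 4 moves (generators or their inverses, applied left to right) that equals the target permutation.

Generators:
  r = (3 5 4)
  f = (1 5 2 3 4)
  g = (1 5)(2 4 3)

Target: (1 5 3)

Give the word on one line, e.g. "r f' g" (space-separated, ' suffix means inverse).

g f' g

  after g: (1 5)(2 4 3)
  after f': (2 3 5 4)
  after g: (1 5 3)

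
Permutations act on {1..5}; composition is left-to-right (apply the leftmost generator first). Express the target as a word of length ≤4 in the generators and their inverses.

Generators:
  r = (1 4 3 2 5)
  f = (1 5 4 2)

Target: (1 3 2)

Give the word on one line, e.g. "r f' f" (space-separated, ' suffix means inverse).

f f r

  after f: (1 5 4 2)
  after f: (1 4)(2 5)
  after r: (1 3 2)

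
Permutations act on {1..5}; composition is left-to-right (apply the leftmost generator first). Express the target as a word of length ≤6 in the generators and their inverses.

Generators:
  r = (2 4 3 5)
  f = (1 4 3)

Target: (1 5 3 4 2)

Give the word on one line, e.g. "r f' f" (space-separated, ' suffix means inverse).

  after f': (1 3 4)
  after f': (1 4 3)
  after r': (1 2 5 3)
  after r': (1 5 4 2 3)
  after f: (1 5 3 4 2)

f' f' r' r' f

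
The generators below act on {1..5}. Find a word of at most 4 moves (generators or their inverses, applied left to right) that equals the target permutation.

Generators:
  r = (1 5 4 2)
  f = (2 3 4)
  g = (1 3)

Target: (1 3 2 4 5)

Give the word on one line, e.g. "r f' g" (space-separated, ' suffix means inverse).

  after g': (1 3)
  after r': (1 3 2 4 5)

g' r'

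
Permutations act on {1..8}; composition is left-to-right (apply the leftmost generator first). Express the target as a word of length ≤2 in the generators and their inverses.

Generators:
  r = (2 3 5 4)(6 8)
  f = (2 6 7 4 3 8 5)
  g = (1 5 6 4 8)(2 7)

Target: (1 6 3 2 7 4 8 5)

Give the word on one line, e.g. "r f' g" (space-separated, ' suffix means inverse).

  after g': (1 8 4 6 5)(2 7)
  after r': (1 6 3 2 7 4 8 5)

g' r'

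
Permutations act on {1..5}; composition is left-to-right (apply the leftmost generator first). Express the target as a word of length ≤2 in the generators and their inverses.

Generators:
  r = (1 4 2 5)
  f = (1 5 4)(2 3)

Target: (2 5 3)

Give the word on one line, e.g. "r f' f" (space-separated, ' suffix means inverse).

r' f'

  after r': (1 5 2 4)
  after f': (2 5 3)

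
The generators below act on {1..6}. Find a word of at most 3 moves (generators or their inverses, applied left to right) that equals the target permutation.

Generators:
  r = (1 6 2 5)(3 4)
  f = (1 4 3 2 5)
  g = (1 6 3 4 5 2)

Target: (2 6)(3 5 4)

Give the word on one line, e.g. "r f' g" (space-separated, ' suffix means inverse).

g' r r

  after g': (1 2 5 4 3 6)
  after r: (1 5 3 2)
  after r: (2 6)(3 5 4)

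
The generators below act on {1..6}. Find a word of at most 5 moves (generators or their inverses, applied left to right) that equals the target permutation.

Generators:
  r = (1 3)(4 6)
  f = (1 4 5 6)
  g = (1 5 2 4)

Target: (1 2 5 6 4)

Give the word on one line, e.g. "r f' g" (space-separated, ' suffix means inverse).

  after f: (1 4 5 6)
  after g: (2 4)(5 6)
  after g: (1 5 6 2)
  after g: (1 2 5 6 4)

f g g g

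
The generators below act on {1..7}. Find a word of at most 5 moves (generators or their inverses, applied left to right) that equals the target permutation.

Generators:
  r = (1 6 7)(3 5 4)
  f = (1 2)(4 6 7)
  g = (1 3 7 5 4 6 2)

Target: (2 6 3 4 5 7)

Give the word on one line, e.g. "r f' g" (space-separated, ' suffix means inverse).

  after r': (1 7 6)(3 4 5)
  after r': (1 6 7)(3 5 4)
  after f: (1 7 2)(3 5 6 4)
  after r: (2 6 3 4 5 7)

r' r' f r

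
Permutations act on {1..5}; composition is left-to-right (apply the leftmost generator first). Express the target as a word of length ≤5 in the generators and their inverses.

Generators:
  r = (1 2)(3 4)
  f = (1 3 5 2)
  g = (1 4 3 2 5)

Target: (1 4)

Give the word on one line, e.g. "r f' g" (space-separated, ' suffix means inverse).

  after r': (1 2)(3 4)
  after f: (2 3 4 5)
  after g: (1 4)

r' f g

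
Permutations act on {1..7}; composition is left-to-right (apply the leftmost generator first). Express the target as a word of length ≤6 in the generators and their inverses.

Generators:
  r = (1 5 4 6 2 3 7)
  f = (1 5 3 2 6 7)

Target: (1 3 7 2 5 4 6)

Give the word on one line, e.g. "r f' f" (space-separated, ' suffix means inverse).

  after f': (1 7 6 2 3 5)
  after r: (2 7)(3 4 6)
  after r: (1 5 4 2)(3 6 7)
  after f: (1 3 7 2 5 4 6)

f' r r f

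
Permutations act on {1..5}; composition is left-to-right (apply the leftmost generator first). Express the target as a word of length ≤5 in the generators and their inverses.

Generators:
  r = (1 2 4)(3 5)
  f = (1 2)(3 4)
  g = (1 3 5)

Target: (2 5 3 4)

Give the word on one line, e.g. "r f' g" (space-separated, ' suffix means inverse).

  after g': (1 5 3)
  after r': (1 3 4 2)
  after f': (1 4)
  after f': (1 3 4 2)
  after g': (2 5 3 4)

g' r' f' f' g'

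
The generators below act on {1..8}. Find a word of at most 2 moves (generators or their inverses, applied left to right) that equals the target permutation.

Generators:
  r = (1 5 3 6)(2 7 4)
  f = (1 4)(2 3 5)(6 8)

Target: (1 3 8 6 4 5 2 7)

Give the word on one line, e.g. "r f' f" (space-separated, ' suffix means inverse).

r f'

  after r: (1 5 3 6)(2 7 4)
  after f': (1 3 8 6 4 5 2 7)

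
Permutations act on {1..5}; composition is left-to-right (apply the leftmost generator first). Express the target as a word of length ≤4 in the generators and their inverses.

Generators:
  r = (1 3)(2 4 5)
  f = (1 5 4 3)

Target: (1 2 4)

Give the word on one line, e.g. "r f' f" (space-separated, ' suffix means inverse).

  after f: (1 5 4 3)
  after f: (1 4)(3 5)
  after r': (1 2 5)(3 4)
  after f: (1 2 4)

f f r' f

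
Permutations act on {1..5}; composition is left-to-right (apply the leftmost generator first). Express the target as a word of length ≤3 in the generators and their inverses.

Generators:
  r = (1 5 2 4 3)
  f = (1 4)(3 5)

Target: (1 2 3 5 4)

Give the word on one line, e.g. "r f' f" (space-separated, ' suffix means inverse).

  after r': (1 3 4 2 5)
  after r': (1 4 5 3 2)
  after r': (1 2 3 5 4)

r' r' r'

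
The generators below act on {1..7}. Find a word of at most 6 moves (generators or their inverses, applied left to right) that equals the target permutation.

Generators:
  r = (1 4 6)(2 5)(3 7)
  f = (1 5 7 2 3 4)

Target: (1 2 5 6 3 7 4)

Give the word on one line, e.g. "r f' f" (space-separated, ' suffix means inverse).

r f f r

  after r: (1 4 6)(2 5)(3 7)
  after f: (2 7 4 6 5 3)
  after f: (1 5 4 6 7)
  after r: (1 2 5 6 3 7 4)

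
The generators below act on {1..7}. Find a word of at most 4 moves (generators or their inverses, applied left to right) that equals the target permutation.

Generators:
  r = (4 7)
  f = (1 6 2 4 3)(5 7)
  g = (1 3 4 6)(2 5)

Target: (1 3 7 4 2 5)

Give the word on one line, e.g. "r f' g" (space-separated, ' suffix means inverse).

g' f' f' r

  after g': (1 6 4 3)(2 5)
  after f': (2 7 5 6)
  after f': (1 3 4 2 5)
  after r: (1 3 7 4 2 5)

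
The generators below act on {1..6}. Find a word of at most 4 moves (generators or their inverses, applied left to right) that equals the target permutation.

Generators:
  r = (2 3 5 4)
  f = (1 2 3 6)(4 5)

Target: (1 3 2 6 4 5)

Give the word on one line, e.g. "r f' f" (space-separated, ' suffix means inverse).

f' r f'

  after f': (1 6 3 2)(4 5)
  after r: (1 6 5 2)
  after f': (1 3 2 6 4 5)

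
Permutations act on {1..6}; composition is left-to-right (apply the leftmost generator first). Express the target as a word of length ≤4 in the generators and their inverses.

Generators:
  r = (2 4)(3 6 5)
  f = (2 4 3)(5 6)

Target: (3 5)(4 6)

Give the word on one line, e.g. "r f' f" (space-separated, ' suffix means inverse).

r f' r' f'

  after r: (2 4)(3 6 5)
  after f': (3 5 4)
  after r': (2 4 5)(3 6)
  after f': (3 5)(4 6)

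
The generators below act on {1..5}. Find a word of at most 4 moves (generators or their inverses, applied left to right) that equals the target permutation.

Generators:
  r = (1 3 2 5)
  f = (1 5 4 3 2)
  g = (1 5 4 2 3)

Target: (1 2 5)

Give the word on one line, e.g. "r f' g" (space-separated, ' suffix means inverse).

g r f r'

  after g: (1 5 4 2 3)
  after r: (4 5)
  after f: (1 5 3 2)
  after r': (1 2 5)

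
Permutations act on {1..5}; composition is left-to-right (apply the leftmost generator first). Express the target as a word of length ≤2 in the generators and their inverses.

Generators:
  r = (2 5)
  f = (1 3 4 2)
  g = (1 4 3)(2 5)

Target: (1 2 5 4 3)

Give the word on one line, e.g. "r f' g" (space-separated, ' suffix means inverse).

  after r: (2 5)
  after f': (1 2 5 4 3)

r f'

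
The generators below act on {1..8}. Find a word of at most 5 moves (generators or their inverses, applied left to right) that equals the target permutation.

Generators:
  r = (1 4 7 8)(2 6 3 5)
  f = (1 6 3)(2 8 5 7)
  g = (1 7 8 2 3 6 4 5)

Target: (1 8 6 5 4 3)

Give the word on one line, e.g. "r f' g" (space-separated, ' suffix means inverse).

f' r' f' g r

  after f': (1 3 6)(2 7 5 8)
  after r': (1 6 8 5 7 3 2 4)
  after f': (2 4 3 7 6)
  after g: (1 7 4 6 3 8 2 5)
  after r: (1 8 6 5 4 3)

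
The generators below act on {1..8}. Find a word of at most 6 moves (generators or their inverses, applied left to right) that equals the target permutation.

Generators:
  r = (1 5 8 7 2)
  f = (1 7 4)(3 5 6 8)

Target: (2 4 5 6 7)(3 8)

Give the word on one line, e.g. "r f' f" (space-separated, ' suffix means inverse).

f' r' f' f'

  after f': (1 4 7)(3 8 6 5)
  after r': (1 4 8 6)(2 7)(3 5)
  after f': (1 7 2)(4 6)(5 8)
  after f': (2 4 5 6 7)(3 8)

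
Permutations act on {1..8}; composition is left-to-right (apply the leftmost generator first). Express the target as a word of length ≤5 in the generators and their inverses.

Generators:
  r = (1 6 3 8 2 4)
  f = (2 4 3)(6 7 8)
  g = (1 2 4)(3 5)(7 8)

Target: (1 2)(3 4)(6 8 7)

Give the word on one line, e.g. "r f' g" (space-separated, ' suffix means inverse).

  after g: (1 2 4)(3 5)(7 8)
  after g: (1 4 2)
  after f': (1 2)(3 4)(6 8 7)

g g f'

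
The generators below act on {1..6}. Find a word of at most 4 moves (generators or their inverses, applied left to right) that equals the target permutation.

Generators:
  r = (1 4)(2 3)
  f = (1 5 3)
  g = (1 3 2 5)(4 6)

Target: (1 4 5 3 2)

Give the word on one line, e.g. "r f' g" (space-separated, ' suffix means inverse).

r f r r

  after r: (1 4)(2 3)
  after f: (1 4 5 3 2)
  after r: (2 4 5)
  after r: (1 4 5 3 2)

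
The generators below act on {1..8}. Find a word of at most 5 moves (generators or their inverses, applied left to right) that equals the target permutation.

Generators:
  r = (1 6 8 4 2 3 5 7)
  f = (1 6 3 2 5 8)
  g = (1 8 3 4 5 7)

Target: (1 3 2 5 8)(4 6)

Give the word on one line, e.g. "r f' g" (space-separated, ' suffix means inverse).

  after r: (1 6 8 4 2 3 5 7)
  after g: (1 6 3 7 8 5)(2 4)
  after f: (1 3 7)(2 4 5 6)
  after r': (1 2 8 6 4 3 5)
  after f': (1 3 2 5 8)(4 6)

r g f r' f'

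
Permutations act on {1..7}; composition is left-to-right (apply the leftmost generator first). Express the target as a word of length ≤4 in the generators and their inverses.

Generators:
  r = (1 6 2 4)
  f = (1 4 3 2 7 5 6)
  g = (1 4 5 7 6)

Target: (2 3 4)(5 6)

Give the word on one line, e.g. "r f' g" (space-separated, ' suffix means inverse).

  after f': (1 6 5 7 2 3 4)
  after g: (2 3 5 6 7)
  after r': (1 4 2 3 5)(6 7)
  after g': (2 3 4)(5 6)

f' g r' g'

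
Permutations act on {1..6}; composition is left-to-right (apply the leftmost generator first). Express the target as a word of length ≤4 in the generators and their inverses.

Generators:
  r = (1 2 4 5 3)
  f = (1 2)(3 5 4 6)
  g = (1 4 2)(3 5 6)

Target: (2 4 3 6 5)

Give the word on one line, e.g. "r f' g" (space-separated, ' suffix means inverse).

  after f: (1 2)(3 5 4 6)
  after g: (2 4 3 6 5)

f g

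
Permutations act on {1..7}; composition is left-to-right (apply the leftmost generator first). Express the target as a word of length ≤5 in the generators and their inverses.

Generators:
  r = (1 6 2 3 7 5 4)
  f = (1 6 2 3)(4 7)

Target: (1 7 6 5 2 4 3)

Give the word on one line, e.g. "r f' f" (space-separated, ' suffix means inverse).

  after r': (1 4 5 7 3 2 6)
  after r': (1 5 3 6 4 7 2)
  after r': (1 7 6 5 2 4 3)

r' r' r'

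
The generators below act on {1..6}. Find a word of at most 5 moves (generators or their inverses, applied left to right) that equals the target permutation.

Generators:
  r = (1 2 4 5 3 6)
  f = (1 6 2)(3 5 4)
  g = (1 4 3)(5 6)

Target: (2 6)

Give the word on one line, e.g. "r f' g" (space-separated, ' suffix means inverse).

g' r g' g' r

  after g': (1 3 4)(5 6)
  after r: (1 6 3 5)(2 4)
  after g': (1 5 3 6 4 2)
  after g': (1 6)(2 3 5 4)
  after r: (2 6)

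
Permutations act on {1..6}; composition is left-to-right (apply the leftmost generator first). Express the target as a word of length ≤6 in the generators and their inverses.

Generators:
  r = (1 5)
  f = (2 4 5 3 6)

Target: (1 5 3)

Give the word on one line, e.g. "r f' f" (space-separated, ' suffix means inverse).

  after r': (1 5)
  after f': (1 4 2 6 3 5)
  after r': (1 4 2 6 3)
  after f: (1 5 3)

r' f' r' f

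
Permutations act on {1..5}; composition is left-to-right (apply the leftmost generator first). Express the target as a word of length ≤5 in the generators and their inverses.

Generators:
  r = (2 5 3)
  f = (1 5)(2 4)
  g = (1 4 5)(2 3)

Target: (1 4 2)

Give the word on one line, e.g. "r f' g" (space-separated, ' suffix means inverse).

f' g f' f' g

  after f': (1 5)(2 4)
  after g: (2 5 4 3)
  after f': (1 5 2)(3 4)
  after f': (2 5 4 3)
  after g: (1 4 2)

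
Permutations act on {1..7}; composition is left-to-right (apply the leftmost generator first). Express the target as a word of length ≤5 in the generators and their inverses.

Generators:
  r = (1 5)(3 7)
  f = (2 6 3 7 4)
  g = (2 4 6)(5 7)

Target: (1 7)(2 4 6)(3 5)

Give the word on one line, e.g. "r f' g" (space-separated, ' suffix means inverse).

  after g: (2 4 6)(5 7)
  after r: (1 5 3 7)(2 4 6)
  after g: (1 7)(2 6 4)(3 5)
  after g: (1 5 3 7)
  after g: (1 7)(2 4 6)(3 5)

g r g g g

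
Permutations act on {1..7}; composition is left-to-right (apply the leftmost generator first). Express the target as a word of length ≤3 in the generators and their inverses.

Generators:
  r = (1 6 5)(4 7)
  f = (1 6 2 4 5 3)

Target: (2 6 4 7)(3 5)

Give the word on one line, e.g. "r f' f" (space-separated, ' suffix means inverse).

r f'

  after r: (1 6 5)(4 7)
  after f': (2 6 4 7)(3 5)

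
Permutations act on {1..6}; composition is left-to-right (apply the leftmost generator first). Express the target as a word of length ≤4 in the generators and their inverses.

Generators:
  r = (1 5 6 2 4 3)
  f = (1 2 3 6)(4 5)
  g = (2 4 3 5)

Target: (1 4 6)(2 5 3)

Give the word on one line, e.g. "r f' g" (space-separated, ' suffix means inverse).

  after r': (1 3 4 2 6 5)
  after r': (1 4 6)(2 5 3)

r' r'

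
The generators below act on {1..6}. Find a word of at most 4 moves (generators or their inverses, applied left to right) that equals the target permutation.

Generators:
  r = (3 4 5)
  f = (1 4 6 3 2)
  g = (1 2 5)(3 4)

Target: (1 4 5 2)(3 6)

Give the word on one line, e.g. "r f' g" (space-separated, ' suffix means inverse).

r f

  after r: (3 4 5)
  after f: (1 4 5 2)(3 6)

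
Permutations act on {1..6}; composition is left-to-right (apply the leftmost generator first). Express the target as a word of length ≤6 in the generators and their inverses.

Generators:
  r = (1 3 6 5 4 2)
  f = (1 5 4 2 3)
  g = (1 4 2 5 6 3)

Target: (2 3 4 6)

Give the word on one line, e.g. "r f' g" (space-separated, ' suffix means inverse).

f r' f g g

  after f: (1 5 4 2 3)
  after r': (1 6 3 2)
  after f: (1 6)(2 5 4)
  after g: (1 3)(2 6 4 5)
  after g: (2 3 4 6)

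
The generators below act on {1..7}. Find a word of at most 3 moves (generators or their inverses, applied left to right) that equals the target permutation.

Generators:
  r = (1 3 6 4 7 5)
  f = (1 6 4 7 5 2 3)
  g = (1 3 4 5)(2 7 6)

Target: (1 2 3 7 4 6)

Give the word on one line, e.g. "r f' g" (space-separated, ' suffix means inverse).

f r' f'

  after f: (1 6 4 7 5 2 3)
  after r': (1 3 5 2)
  after f': (1 2 3 7 4 6)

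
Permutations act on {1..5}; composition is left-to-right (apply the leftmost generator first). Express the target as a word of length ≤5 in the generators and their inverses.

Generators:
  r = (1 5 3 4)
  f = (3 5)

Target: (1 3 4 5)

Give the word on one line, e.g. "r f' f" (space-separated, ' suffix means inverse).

r f r f r'

  after r: (1 5 3 4)
  after f: (1 3 4)
  after r: (1 4 5 3)
  after f: (1 4 3)
  after r': (1 3 4 5)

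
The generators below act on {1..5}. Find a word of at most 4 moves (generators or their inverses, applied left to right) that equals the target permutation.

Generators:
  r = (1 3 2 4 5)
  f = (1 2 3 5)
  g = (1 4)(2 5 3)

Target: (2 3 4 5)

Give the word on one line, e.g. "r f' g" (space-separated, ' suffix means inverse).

  after g': (1 4)(2 3 5)
  after f: (1 4 2 5 3)
  after g: (2 3 4 5)

g' f g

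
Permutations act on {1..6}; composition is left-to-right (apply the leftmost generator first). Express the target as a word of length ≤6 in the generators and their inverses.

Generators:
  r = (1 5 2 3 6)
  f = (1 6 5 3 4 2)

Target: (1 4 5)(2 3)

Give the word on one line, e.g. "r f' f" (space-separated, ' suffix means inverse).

r' r' f r'

  after r': (1 6 3 2 5)
  after r': (1 3 5 6 2)
  after f: (1 4 2 6)
  after r': (1 4 5)(2 3)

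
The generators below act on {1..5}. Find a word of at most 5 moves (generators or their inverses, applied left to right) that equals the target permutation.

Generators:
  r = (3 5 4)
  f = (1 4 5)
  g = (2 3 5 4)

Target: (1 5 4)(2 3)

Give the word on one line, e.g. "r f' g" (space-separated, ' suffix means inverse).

f r f' g

  after f: (1 4 5)
  after r: (1 3 5)
  after f': (1 3 4)
  after g: (1 5 4)(2 3)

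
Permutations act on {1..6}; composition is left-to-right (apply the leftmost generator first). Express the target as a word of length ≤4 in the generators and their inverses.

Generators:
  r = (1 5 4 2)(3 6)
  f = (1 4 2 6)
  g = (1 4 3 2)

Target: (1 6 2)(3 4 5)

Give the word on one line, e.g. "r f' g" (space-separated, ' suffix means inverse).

  after r': (1 2 4 5)(3 6)
  after f: (1 6 3)(4 5)
  after g: (1 6 2)(3 4 5)

r' f g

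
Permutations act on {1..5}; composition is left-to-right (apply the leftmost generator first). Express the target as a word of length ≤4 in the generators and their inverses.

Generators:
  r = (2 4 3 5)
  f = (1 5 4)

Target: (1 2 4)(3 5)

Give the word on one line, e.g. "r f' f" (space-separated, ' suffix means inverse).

f r

  after f: (1 5 4)
  after r: (1 2 4)(3 5)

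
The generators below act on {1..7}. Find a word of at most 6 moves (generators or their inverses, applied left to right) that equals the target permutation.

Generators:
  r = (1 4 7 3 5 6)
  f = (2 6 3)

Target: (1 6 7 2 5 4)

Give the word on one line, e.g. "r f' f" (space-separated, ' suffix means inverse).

  after f: (2 6 3)
  after r: (1 4 7 3 2)(5 6)
  after f: (1 4 7 2)(3 6 5)
  after r': (2 6 3 5 7)
  after r': (1 6 7 2 5 4)

f r f r' r'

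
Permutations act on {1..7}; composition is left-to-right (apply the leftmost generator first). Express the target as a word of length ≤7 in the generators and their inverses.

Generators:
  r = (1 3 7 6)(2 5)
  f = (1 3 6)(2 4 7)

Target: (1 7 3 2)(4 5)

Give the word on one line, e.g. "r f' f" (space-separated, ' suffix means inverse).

  after r': (1 6 7 3)(2 5)
  after r': (1 7)(3 6)
  after f': (1 4 2 7 6)
  after r: (1 4 5 2 6 3 7)
  after f: (1 7 3 2)(4 5)

r' r' f' r f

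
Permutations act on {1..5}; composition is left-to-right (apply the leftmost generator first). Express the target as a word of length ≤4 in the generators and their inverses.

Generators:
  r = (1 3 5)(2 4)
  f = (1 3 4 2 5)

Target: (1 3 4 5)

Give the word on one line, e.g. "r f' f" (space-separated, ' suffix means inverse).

  after r': (1 5 3)(2 4)
  after r': (1 3 5)
  after f': (2 4 3)
  after r: (1 3 4 5)

r' r' f' r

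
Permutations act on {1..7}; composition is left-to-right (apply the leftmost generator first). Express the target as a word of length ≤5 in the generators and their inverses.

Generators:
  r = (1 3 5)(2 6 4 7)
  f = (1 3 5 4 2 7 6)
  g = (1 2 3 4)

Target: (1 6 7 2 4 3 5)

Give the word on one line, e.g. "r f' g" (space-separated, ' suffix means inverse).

  after f': (1 6 7 2 4 5 3)
  after r: (1 4)(2 7 6)
  after g': (1 3 2 7 6)
  after f': (3 4 5)
  after f': (1 6 7 2 4 3 5)

f' r g' f' f'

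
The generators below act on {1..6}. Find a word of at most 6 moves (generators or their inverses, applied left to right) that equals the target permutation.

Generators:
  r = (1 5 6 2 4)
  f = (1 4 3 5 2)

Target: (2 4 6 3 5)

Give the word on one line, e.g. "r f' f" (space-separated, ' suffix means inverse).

r' f r f r'

  after r': (1 4 2 6 5)
  after f: (1 3 5 4)(2 6)
  after r: (1 3 6 4 5)
  after f: (1 5 4 2)(3 6)
  after r': (2 4 6 3 5)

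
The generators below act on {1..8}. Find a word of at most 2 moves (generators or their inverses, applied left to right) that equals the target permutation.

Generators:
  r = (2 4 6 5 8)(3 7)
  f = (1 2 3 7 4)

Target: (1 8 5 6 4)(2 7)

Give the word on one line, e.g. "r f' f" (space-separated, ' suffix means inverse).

  after f: (1 2 3 7 4)
  after r': (1 8 5 6 4)(2 7)

f r'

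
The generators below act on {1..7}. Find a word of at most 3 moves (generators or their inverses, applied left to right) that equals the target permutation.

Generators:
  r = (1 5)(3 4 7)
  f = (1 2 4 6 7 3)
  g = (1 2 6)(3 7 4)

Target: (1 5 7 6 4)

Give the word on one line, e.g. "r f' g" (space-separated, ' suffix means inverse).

  after r: (1 5)(3 4 7)
  after g': (1 5 6 2)(3 7 4)
  after f: (1 5 7 6 4)

r g' f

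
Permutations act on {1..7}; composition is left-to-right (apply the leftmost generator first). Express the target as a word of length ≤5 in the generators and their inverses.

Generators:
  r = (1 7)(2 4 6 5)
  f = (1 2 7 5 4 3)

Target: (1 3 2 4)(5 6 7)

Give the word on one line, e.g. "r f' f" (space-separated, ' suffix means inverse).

  after r: (1 7)(2 4 6 5)
  after r: (2 6)(4 5)
  after f': (1 3 4 7 2 6)
  after r': (1 3 2 4)(5 6 7)

r r f' r'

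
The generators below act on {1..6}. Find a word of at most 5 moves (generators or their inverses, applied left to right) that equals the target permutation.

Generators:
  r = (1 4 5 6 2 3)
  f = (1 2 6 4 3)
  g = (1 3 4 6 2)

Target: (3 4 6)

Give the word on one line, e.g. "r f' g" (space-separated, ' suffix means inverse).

  after g: (1 3 4 6 2)
  after r: (2 4)(3 5 6)
  after f: (1 2 3 5 4 6)
  after r: (1 3 6 4 2)
  after f: (3 4 6)

g r f r f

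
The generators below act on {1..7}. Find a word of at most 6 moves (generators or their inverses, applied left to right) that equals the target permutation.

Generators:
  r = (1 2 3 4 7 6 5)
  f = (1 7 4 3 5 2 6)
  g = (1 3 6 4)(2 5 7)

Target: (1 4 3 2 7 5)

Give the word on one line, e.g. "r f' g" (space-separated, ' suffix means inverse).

f' f' g' f

  after f': (1 6 2 5 3 4 7)
  after f': (1 2 3 7 6 5 4)
  after g': (1 7 3 5 6 2)
  after f: (1 4 3 2 7 5)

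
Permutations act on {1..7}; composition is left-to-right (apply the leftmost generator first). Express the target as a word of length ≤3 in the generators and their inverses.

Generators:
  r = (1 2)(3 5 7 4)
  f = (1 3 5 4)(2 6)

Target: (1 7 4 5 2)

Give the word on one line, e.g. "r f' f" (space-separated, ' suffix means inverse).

  after f: (1 3 5 4)(2 6)
  after f: (1 5)(3 4)
  after r: (1 7 4 5 2)

f f r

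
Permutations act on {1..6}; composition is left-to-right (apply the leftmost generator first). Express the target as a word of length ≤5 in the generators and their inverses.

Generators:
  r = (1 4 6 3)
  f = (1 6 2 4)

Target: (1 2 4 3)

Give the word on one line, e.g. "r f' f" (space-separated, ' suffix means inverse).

  after r': (1 3 6 4)
  after f: (1 3 2 4 6)
  after r: (2 6 4 3)
  after f': (1 4 3 6 2)
  after f': (1 2 4 3)

r' f r f' f'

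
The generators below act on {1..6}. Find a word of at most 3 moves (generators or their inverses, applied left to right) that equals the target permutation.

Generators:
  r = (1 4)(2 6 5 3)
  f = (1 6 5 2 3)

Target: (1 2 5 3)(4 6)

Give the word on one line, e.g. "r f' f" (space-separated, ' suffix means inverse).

  after f': (1 3 2 5 6)
  after r': (1 5 2 6 4)
  after f: (1 2 5 3)(4 6)

f' r' f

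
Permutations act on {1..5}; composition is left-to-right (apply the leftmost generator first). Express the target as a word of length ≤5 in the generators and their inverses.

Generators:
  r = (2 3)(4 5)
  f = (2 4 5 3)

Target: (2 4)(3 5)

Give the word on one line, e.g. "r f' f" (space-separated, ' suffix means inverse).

f' f' r' r' r'

  after f': (2 3 5 4)
  after f': (2 5)(3 4)
  after r': (2 4)(3 5)
  after r': (2 5)(3 4)
  after r': (2 4)(3 5)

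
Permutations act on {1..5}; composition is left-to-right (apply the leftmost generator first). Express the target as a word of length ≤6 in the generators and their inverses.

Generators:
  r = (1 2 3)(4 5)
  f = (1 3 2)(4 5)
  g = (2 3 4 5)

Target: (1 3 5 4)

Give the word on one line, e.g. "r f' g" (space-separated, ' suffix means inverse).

f' r g' f r'

  after f': (1 2 3)(4 5)
  after r: (1 3 2)
  after g': (1 2)(3 5 4)
  after f: (2 3 4)
  after r': (1 3 5 4)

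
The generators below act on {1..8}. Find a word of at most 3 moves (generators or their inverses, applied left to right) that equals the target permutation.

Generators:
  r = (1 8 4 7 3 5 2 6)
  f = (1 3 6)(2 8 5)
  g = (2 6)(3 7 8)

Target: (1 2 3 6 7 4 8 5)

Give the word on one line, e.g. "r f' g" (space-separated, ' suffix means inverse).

  after f': (1 6 3)(2 5 8)
  after r': (1 2 3 6 7 4 8 5)

f' r'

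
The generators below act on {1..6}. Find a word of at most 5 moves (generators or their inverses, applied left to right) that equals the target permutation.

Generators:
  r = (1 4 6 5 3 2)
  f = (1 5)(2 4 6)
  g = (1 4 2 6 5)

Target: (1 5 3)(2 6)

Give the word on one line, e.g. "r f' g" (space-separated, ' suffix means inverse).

  after r: (1 4 6 5 3 2)
  after g': (2 5 3 4)
  after g': (1 5 3)(2 6)

r g' g'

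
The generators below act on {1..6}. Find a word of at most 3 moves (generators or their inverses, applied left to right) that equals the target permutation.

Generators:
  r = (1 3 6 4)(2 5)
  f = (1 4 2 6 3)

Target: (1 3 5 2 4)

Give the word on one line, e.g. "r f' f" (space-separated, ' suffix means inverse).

  after f': (1 3 6 2 4)
  after f': (1 6 4 3 2)
  after r': (1 3 5 2 4)

f' f' r'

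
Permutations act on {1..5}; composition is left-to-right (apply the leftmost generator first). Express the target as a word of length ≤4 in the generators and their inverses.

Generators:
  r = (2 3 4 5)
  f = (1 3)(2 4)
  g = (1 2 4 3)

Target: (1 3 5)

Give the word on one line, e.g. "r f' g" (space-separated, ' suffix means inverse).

r' r' f'

  after r': (2 5 4 3)
  after r': (2 4)(3 5)
  after f': (1 3 5)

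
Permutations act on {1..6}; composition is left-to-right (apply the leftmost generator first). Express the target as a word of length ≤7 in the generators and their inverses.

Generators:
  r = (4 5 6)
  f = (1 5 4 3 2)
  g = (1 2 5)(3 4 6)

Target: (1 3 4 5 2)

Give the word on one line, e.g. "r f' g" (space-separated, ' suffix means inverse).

  after f: (1 5 4 3 2)
  after r: (1 6 4 3 2)
  after f: (1 6 3)(2 5 4)
  after g': (1 4)(3 5)
  after f: (1 3 4 5 2)

f r f g' f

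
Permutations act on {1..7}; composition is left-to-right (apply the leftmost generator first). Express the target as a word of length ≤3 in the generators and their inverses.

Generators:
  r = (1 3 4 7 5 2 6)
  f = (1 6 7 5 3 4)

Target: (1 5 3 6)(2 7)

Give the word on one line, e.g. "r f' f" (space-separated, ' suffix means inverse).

f' r' f'

  after f': (1 4 3 5 7 6)
  after r': (1 3 7 2 5 4)
  after f': (1 5 3 6)(2 7)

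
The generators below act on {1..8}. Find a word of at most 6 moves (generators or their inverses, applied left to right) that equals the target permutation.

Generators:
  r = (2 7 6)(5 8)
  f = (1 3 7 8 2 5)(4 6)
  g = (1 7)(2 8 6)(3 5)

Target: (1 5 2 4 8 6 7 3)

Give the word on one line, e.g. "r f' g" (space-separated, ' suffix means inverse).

g' f r g' g'

  after g': (1 7)(2 6 8)(3 5)
  after f: (1 8 5 7 3)(2 4 6)
  after r: (1 5 6 7 3)(2 4)
  after g': (1 3 7 5 8 2 4 6)
  after g': (1 5 2 4 8 6 7 3)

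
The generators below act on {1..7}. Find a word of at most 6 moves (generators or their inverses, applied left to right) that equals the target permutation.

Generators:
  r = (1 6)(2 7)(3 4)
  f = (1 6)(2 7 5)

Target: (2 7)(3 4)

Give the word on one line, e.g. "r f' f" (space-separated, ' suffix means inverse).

f f r' f'

  after f: (1 6)(2 7 5)
  after f: (2 5 7)
  after r': (1 6)(2 5)(3 4)
  after f': (2 7)(3 4)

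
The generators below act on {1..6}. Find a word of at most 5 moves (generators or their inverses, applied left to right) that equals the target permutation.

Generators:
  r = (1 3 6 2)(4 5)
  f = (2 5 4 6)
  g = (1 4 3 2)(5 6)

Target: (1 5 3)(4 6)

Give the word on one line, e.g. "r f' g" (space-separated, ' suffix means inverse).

g' f r' r'

  after g': (1 2 3 4)(5 6)
  after f: (1 5 2 3 6 4)
  after r': (1 4 2)(5 6)
  after r': (1 5 3)(4 6)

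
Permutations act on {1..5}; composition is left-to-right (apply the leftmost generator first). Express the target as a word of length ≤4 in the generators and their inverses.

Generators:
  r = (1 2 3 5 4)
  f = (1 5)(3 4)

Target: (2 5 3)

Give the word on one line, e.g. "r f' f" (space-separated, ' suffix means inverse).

f' r r

  after f': (1 5)(3 4)
  after r: (1 4 5 2 3)
  after r: (2 5 3)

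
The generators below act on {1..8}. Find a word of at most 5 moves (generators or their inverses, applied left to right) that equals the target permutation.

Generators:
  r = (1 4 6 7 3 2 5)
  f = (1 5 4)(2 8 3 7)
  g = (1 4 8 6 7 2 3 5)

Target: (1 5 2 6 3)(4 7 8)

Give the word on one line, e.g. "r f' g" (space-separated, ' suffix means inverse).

  after g: (1 4 8 6 7 2 3 5)
  after f: (2 7 8 6)(3 4)
  after r': (1 5 2 6 3)(4 7 8)

g f r'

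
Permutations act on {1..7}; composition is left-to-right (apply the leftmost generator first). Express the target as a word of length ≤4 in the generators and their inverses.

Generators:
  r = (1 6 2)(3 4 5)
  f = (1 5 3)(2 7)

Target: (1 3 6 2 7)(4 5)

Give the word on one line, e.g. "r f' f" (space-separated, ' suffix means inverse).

  after f: (1 5 3)(2 7)
  after r: (1 3 6 2 7)(4 5)

f r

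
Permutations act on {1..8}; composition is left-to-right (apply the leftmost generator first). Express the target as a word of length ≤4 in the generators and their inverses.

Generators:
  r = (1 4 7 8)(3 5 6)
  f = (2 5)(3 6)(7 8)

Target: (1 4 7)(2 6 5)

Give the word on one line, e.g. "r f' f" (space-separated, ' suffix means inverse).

f r

  after f: (2 5)(3 6)(7 8)
  after r: (1 4 7)(2 6 5)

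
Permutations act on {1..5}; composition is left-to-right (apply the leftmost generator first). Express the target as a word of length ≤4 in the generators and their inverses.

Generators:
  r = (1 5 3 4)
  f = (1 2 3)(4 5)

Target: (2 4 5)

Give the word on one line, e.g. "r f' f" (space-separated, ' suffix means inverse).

r' f' f' r

  after r': (1 4 3 5)
  after f': (1 5 3 4 2)
  after f': (1 4)(2 3 5)
  after r: (2 4 5)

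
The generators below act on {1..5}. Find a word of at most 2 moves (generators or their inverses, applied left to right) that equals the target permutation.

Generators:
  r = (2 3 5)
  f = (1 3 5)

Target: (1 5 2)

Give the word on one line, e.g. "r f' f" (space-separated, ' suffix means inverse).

r f'

  after r: (2 3 5)
  after f': (1 5 2)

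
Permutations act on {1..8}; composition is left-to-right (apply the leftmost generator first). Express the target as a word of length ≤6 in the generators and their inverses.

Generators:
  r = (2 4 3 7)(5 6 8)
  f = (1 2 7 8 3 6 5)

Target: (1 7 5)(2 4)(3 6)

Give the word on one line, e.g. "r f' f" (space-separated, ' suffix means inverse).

f' r' f r

  after f': (1 5 6 3 8 7 2)
  after r': (1 8 3 6 4 2)
  after f: (1 3 5)(4 7 8 6)
  after r: (1 7 5)(2 4)(3 6)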